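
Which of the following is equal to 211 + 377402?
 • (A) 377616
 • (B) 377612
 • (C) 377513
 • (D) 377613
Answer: D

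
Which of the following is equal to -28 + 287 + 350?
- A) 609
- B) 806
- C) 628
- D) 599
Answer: A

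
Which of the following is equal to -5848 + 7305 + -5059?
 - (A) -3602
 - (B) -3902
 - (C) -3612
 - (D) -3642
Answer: A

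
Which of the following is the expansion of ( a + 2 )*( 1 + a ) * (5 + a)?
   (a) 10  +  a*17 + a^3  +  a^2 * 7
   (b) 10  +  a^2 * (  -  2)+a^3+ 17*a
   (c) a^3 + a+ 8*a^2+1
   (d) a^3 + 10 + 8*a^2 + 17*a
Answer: d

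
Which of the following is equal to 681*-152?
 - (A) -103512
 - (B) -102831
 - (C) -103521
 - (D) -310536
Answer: A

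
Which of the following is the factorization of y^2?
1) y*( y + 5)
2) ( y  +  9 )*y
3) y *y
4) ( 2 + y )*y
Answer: 3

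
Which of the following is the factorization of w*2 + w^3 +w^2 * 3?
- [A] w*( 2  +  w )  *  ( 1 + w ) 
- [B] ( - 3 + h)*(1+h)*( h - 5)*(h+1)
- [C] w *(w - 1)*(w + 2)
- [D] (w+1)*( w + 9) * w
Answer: A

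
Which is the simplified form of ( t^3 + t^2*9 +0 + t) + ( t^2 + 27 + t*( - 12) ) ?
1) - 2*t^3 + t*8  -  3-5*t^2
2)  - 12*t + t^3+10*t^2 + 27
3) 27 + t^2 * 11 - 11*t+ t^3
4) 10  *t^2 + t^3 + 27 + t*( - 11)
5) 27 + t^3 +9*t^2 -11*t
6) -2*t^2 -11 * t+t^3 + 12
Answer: 4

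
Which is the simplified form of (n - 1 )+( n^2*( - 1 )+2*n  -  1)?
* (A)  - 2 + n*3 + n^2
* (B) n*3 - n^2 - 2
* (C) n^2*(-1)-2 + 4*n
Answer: B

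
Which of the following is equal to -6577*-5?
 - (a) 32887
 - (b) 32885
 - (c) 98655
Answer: b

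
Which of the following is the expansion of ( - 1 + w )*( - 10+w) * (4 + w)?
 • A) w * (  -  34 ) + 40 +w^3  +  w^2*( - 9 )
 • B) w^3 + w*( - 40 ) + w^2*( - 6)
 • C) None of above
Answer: C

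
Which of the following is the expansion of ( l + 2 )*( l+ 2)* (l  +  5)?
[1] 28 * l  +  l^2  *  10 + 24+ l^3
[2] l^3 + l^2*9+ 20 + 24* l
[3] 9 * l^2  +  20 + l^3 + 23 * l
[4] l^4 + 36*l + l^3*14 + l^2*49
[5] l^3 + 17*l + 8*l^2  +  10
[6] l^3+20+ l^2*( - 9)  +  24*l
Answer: 2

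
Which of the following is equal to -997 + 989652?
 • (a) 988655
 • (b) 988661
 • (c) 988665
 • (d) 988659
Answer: a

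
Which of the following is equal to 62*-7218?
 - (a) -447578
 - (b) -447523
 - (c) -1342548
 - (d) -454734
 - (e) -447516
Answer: e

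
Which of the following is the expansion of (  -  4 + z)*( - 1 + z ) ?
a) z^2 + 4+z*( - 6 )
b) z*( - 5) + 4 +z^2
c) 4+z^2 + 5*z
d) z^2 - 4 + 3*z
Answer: b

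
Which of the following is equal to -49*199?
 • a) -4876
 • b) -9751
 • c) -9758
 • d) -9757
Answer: b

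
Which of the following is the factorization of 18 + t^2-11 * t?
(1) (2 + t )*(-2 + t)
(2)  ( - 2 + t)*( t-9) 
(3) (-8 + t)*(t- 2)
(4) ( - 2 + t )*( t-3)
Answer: 2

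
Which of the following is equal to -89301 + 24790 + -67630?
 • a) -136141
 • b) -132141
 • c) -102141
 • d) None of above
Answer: b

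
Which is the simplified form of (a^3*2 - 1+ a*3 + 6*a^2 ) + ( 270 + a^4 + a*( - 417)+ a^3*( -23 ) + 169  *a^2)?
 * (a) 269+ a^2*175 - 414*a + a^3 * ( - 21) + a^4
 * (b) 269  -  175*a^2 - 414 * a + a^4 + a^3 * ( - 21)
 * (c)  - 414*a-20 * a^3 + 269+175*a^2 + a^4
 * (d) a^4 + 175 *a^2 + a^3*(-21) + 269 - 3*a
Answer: a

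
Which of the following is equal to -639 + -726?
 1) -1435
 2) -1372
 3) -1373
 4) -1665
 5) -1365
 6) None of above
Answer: 5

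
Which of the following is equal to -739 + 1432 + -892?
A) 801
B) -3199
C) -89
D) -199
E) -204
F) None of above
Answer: D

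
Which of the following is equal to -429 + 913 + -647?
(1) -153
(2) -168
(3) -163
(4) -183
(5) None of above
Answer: 3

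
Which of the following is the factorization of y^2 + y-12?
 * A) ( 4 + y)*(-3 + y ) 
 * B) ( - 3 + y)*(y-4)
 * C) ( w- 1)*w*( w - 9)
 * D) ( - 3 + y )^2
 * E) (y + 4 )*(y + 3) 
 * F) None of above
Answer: A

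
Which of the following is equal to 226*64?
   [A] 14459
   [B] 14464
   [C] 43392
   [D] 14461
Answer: B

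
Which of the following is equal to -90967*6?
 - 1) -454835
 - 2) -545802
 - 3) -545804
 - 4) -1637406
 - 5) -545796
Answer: 2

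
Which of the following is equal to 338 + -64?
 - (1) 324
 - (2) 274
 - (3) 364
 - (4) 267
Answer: 2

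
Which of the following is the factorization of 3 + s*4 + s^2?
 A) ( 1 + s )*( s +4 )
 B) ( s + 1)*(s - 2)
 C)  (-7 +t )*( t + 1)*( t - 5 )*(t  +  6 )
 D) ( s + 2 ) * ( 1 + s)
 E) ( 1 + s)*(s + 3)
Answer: E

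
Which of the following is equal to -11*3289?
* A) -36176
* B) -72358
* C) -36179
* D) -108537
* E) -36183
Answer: C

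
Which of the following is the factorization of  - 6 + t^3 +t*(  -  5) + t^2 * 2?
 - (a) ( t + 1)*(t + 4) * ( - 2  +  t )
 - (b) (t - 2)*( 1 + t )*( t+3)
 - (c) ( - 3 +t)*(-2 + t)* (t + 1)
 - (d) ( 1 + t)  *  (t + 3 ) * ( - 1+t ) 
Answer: b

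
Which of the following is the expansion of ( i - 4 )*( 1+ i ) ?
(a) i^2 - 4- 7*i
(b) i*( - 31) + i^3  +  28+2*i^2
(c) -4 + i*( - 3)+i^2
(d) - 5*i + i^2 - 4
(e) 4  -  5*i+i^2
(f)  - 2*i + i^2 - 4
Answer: c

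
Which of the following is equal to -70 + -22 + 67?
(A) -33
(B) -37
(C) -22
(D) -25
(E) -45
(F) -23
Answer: D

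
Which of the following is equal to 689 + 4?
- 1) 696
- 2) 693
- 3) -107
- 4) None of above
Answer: 2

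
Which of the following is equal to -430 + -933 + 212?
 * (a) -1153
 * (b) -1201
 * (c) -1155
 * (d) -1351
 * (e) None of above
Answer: e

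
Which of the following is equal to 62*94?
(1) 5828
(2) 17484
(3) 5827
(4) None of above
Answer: 1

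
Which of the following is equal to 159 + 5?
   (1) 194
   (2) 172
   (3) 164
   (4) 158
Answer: 3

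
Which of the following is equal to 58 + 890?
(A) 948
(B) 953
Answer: A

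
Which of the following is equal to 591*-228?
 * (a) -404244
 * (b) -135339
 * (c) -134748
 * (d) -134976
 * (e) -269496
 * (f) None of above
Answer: c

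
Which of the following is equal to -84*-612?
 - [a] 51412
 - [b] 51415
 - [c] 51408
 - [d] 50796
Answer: c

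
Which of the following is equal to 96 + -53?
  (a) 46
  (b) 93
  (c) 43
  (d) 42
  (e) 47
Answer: c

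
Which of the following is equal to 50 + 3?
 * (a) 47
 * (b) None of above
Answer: b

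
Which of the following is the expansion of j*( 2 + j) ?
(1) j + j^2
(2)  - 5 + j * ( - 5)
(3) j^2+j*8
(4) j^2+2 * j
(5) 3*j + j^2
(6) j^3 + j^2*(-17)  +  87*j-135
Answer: 4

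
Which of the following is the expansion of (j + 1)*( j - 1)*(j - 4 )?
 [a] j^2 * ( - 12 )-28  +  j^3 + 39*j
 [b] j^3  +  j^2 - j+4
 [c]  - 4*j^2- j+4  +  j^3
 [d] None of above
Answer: c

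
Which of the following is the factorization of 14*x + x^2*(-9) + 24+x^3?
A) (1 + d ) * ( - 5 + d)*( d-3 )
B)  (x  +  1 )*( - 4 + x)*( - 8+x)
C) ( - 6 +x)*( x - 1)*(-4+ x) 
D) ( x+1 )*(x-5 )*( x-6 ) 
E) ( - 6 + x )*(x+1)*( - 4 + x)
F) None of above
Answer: E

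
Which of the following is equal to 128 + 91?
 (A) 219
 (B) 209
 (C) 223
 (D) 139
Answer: A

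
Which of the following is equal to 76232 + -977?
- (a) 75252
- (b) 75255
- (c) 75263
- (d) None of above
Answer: b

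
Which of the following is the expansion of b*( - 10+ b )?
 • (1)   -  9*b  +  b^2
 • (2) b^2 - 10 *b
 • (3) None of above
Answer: 2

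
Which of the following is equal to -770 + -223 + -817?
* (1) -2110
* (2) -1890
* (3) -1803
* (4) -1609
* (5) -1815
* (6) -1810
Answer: 6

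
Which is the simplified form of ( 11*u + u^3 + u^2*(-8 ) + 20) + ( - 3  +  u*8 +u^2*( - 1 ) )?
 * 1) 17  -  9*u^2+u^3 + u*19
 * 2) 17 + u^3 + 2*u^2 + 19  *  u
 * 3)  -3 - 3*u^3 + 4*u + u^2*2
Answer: 1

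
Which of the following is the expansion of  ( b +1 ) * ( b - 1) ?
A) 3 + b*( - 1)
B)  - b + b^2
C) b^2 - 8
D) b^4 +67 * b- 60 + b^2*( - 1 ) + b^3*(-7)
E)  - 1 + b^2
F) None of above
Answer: E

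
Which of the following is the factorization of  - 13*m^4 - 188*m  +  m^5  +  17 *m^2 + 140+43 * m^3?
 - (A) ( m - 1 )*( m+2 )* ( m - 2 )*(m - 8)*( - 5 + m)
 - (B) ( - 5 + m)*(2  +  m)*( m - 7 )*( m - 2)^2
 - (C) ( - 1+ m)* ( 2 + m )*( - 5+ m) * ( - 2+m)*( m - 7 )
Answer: C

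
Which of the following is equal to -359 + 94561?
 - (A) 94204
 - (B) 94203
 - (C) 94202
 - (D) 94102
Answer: C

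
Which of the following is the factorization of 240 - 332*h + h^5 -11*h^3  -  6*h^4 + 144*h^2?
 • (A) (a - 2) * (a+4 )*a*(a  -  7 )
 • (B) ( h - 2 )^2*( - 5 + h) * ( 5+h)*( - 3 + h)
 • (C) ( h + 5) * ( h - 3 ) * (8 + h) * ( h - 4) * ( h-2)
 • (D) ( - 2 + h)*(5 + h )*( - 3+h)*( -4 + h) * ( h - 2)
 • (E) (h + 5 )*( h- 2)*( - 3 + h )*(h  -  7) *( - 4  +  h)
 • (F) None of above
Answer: D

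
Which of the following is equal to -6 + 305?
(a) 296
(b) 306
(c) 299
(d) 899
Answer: c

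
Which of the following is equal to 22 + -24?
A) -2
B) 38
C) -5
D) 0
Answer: A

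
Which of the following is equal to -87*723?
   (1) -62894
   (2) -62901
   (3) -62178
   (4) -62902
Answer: 2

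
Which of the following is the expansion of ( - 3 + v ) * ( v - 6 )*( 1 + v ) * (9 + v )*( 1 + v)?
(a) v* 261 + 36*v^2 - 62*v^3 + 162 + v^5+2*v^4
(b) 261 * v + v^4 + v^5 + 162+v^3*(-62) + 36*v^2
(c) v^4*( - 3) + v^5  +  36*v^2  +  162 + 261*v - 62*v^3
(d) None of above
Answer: a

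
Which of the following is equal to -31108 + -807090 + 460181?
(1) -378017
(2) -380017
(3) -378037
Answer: 1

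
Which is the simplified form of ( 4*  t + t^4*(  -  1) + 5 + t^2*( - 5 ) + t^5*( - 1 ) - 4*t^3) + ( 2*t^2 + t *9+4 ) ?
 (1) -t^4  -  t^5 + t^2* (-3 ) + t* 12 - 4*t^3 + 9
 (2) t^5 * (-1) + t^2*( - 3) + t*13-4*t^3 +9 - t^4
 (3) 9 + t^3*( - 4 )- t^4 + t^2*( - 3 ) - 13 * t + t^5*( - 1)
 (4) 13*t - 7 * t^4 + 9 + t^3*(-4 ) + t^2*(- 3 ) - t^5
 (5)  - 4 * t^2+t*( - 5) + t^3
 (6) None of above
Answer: 2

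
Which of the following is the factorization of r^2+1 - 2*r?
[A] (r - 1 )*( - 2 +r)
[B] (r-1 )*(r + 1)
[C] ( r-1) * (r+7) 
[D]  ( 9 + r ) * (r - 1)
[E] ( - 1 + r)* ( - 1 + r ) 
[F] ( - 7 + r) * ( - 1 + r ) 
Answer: E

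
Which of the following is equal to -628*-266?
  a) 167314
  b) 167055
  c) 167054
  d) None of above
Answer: d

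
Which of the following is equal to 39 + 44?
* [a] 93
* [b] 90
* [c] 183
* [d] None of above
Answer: d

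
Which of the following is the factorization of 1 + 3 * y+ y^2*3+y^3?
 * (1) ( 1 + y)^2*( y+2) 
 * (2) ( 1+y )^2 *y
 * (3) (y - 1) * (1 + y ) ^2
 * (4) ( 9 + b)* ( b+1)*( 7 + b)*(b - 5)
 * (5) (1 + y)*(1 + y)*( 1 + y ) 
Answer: 5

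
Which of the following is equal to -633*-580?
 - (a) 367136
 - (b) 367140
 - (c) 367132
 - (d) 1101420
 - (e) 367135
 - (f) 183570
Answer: b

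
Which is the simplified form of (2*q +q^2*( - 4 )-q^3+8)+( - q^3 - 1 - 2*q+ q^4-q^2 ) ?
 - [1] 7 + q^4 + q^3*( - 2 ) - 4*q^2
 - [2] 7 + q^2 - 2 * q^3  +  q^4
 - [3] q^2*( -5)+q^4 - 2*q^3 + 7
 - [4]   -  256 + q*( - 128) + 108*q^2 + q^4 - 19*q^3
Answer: 3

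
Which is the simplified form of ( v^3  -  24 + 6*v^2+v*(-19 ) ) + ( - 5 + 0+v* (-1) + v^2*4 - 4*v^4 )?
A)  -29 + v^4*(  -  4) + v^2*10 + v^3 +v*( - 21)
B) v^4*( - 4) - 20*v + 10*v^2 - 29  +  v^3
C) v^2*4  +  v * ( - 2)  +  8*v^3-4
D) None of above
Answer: B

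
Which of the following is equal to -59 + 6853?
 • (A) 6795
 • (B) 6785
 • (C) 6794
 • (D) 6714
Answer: C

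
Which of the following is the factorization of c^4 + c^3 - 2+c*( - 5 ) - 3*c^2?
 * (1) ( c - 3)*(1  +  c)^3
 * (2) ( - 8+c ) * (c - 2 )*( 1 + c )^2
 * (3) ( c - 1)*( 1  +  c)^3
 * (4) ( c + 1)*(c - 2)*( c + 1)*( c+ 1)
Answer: 4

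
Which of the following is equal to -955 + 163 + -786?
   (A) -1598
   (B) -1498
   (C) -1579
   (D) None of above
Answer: D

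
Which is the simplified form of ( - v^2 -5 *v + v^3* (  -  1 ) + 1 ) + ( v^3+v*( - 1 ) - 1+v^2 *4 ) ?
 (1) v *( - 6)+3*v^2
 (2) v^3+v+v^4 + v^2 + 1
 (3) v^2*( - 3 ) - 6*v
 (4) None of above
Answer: 1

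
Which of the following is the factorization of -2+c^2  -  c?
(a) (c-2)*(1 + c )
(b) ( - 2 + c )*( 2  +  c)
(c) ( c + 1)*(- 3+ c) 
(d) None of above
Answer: a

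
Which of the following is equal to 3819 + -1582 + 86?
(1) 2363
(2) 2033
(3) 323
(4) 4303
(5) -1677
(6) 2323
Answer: 6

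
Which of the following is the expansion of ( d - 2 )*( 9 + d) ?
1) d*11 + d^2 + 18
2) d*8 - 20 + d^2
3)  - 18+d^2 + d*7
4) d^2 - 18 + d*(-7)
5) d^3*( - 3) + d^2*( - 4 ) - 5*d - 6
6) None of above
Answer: 3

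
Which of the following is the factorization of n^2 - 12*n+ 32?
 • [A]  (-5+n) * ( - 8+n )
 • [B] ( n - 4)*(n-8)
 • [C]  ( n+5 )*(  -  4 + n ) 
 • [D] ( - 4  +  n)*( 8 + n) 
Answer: B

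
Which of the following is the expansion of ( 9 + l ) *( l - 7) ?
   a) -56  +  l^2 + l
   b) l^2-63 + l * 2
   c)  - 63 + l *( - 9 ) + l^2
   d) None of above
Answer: b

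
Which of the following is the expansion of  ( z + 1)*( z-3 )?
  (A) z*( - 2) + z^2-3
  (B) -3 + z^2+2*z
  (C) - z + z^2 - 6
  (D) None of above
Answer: A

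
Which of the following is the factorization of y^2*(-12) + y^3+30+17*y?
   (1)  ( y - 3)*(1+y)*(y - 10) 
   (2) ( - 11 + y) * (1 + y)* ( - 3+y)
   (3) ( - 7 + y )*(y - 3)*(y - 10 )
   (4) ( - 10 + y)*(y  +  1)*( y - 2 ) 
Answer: 1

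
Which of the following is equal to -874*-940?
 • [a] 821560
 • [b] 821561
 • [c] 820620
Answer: a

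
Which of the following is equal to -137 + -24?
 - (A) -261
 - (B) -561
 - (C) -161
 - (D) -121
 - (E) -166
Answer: C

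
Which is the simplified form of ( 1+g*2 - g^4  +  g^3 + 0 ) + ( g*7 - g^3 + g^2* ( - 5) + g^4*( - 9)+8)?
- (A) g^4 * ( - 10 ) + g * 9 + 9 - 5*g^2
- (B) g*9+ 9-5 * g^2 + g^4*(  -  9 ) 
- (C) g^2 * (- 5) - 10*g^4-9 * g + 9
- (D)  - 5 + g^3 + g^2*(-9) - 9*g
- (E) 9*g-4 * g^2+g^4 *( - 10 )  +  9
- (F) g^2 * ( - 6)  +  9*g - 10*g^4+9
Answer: A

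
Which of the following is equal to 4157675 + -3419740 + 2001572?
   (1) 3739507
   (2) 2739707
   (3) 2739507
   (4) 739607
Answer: 3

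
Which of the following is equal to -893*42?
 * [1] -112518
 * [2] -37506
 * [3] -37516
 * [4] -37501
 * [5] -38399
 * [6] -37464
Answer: 2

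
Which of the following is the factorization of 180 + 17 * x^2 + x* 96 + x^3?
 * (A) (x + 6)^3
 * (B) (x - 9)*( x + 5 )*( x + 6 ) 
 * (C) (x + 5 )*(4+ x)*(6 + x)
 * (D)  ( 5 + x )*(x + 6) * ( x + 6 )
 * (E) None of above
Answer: D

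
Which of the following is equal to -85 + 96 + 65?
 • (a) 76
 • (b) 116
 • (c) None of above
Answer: a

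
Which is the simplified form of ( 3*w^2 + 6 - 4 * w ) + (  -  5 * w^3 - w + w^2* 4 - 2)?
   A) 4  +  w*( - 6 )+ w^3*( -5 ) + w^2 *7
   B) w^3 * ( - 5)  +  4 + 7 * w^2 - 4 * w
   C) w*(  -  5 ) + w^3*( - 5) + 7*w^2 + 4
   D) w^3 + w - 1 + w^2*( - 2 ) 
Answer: C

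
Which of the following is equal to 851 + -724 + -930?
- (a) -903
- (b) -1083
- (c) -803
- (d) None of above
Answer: c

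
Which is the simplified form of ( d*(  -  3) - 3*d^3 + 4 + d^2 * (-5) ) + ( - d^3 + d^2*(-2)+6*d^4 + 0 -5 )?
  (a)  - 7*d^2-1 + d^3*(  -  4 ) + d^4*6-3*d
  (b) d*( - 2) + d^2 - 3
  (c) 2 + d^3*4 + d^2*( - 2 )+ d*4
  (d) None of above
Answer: a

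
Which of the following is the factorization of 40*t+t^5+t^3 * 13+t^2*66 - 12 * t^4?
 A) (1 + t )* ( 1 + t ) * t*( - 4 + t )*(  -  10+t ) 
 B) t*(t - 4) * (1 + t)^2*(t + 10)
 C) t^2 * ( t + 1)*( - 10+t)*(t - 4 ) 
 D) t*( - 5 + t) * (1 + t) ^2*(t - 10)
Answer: A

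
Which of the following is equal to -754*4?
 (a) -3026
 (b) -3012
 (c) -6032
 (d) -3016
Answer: d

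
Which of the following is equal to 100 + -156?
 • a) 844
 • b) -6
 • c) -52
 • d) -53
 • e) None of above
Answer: e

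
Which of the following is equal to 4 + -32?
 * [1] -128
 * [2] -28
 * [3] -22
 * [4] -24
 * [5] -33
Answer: 2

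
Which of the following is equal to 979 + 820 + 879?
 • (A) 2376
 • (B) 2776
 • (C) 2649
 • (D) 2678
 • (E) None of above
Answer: D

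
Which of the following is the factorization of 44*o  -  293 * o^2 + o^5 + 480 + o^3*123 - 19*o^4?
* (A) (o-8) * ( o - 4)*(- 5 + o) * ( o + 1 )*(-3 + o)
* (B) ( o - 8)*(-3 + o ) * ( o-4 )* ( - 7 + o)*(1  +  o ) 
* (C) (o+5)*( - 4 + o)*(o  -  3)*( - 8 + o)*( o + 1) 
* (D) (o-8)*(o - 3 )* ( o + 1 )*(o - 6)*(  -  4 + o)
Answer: A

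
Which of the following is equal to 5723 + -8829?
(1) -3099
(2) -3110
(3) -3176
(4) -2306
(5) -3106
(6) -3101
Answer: 5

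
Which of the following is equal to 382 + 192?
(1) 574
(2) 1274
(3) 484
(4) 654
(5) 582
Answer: 1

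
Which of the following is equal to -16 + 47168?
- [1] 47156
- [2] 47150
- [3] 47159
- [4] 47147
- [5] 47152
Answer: 5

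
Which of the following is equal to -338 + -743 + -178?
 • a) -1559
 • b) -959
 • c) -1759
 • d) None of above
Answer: d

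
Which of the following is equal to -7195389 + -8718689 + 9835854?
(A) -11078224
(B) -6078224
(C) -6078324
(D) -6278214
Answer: B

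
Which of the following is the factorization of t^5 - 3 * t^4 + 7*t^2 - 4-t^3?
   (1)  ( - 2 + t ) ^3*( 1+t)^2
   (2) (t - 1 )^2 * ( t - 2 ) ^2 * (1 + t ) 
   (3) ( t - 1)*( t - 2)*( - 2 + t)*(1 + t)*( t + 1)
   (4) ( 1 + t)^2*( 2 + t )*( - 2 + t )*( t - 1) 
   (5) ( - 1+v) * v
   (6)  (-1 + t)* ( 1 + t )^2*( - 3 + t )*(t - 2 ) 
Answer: 3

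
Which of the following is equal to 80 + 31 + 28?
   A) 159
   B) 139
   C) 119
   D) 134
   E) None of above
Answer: B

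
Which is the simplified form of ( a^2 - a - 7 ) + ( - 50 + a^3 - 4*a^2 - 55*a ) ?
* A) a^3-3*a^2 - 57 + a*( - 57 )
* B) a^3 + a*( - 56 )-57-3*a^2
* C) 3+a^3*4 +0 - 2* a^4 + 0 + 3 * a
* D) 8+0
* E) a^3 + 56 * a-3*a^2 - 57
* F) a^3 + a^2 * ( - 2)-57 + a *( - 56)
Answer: B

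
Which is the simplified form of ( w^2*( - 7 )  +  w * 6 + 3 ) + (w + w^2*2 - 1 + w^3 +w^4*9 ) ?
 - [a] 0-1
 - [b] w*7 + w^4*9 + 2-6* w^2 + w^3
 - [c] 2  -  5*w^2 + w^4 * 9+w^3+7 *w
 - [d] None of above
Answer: c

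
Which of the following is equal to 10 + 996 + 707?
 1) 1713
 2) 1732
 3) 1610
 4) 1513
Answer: 1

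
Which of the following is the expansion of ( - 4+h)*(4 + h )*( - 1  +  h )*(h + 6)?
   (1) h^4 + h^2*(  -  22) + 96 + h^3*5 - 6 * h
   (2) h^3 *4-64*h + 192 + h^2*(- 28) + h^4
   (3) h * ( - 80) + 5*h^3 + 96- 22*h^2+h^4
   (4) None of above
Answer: 3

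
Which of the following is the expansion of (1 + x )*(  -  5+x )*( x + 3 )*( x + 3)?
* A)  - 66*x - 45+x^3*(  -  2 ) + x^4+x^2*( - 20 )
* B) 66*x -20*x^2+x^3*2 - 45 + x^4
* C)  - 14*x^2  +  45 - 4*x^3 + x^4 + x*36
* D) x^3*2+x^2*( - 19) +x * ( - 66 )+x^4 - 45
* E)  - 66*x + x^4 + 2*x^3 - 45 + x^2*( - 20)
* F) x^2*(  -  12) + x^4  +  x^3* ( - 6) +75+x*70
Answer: E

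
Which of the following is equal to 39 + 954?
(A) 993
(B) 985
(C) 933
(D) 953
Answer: A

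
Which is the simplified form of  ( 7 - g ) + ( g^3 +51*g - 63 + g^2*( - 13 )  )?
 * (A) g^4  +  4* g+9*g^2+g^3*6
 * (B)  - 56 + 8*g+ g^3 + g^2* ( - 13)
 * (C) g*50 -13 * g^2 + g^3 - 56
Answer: C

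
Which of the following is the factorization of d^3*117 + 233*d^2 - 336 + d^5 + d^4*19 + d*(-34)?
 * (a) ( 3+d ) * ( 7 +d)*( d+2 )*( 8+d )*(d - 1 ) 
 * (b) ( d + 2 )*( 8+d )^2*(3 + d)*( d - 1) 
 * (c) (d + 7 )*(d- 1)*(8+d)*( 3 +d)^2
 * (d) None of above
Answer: a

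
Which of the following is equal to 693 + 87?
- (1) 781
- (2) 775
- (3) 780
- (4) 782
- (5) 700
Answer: 3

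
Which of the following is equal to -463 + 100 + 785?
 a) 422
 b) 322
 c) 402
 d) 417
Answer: a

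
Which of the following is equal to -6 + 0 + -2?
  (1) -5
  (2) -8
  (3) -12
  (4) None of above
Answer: 2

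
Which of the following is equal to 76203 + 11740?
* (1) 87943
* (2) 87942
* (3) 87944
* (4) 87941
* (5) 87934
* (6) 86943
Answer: 1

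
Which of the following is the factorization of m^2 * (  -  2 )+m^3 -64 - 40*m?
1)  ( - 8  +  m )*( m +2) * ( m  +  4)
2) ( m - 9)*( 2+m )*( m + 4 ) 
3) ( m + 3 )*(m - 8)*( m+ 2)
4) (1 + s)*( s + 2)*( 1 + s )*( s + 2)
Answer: 1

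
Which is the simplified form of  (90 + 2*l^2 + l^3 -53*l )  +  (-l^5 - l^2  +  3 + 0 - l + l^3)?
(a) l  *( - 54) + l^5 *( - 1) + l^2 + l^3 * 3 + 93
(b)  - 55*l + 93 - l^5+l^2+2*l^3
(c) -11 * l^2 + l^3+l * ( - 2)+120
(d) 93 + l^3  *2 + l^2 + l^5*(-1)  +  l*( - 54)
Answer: d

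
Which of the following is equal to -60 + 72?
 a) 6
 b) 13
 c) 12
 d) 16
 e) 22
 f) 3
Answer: c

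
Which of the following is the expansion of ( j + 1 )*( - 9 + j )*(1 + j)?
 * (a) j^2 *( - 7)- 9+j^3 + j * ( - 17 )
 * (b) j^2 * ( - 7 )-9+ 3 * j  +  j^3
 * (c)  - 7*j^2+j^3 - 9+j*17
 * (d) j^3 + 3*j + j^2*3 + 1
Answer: a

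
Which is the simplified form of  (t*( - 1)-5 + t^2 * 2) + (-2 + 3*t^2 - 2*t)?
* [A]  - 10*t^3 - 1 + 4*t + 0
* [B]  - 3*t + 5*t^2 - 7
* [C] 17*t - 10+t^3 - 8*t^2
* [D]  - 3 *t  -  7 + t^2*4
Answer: B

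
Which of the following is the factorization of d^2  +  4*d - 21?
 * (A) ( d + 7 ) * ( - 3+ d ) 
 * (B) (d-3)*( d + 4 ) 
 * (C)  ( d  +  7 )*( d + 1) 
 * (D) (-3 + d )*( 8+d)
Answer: A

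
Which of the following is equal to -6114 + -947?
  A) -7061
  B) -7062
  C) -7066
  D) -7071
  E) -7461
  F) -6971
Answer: A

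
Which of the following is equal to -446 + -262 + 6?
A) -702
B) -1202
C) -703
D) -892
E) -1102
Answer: A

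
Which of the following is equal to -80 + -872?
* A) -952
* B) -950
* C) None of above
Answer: A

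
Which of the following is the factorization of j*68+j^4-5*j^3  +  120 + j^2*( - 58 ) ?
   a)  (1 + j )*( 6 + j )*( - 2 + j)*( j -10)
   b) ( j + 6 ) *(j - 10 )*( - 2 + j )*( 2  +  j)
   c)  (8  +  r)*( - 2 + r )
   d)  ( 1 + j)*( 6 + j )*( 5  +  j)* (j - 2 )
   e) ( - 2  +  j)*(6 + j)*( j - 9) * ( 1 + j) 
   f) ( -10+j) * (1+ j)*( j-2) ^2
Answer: a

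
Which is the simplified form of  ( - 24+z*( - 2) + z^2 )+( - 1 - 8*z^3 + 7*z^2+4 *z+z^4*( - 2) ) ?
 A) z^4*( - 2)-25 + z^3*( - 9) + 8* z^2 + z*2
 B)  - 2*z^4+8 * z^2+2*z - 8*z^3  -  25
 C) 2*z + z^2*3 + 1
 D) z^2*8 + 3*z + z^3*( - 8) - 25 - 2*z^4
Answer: B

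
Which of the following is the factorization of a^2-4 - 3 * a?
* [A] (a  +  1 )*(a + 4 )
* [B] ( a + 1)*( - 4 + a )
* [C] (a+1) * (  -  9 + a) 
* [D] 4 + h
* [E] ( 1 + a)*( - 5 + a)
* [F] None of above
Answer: B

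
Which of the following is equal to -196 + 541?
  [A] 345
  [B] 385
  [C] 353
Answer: A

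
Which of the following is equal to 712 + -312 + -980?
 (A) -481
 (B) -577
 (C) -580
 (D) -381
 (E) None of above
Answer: C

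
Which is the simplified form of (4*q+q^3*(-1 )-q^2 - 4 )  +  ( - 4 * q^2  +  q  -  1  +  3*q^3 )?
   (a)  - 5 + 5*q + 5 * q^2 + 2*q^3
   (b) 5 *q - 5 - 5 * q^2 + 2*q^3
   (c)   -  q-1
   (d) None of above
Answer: b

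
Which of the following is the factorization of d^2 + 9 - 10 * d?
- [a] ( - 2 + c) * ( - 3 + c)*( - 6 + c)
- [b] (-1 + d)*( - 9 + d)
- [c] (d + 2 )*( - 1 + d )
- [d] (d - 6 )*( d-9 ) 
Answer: b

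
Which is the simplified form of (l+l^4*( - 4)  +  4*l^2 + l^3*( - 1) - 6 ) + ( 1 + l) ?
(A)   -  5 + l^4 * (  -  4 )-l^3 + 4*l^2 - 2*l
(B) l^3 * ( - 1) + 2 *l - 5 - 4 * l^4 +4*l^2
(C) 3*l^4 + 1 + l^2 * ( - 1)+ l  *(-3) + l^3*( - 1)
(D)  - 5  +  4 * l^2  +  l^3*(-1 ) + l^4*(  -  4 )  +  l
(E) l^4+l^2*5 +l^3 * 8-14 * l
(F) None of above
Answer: B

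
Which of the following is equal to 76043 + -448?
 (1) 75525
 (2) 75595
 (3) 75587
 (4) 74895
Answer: 2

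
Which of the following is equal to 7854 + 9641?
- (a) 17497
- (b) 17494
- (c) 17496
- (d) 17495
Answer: d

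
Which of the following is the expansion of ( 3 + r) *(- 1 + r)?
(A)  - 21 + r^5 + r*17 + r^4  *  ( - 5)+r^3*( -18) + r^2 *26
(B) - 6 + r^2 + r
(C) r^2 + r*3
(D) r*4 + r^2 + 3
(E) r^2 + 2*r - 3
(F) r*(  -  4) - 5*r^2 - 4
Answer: E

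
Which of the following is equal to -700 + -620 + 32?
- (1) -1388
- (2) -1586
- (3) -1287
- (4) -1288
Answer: 4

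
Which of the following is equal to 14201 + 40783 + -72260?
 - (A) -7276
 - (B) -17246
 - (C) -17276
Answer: C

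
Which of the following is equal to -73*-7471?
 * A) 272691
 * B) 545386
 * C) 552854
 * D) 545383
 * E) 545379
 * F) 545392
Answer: D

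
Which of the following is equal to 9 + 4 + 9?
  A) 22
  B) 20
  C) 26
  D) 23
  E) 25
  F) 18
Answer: A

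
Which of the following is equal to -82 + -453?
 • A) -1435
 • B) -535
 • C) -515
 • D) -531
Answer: B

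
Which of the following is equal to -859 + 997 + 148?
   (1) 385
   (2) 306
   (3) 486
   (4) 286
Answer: 4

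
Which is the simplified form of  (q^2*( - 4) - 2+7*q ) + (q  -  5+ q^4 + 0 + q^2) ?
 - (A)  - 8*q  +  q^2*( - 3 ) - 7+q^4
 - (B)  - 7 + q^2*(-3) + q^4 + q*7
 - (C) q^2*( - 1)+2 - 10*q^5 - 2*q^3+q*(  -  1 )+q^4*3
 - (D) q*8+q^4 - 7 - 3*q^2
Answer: D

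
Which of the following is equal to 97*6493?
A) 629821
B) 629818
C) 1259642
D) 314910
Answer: A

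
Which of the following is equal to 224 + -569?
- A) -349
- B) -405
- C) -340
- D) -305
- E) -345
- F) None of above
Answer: E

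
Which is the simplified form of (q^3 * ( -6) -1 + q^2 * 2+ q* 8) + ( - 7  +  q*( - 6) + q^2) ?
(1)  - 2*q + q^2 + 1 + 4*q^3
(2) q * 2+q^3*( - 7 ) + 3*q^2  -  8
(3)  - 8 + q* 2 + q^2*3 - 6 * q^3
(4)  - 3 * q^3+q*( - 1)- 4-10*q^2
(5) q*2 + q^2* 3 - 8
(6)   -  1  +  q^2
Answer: 3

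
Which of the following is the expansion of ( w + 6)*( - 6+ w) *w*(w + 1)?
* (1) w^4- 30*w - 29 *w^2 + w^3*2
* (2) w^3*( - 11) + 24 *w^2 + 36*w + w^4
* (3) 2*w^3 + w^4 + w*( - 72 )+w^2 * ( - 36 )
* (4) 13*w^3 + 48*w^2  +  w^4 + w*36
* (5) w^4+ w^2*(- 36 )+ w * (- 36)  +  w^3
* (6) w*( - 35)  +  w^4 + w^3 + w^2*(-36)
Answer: 5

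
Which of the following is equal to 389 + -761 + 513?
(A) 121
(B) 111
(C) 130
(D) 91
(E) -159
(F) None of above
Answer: F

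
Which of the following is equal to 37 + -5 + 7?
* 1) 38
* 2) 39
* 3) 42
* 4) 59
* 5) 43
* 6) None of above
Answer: 2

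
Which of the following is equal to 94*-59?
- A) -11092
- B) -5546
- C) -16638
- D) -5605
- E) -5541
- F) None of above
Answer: B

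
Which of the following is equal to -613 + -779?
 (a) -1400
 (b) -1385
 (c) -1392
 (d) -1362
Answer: c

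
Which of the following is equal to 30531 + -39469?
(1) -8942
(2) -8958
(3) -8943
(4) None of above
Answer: 4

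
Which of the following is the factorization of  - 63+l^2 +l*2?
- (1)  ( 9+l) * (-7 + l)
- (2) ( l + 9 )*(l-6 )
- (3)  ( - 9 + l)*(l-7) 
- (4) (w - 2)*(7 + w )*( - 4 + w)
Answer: 1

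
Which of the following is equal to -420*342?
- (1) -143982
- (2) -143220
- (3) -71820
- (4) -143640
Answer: 4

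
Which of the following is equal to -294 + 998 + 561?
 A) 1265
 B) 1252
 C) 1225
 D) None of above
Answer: A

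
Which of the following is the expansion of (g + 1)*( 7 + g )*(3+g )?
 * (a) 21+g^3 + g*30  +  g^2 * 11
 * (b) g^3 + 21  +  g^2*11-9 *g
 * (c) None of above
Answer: c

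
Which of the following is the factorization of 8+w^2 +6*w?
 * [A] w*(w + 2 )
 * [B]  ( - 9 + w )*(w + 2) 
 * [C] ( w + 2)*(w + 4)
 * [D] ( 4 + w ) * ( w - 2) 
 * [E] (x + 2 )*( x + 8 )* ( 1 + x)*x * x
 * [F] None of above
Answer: C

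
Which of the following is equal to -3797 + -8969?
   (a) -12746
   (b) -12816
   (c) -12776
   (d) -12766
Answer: d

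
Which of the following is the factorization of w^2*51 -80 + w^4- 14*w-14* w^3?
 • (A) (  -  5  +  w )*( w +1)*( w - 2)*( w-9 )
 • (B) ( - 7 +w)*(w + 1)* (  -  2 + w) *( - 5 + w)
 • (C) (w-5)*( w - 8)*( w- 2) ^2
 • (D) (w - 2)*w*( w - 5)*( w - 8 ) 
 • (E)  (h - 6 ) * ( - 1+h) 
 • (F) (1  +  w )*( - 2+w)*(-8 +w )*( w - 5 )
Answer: F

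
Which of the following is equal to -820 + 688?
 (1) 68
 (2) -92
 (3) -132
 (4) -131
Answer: 3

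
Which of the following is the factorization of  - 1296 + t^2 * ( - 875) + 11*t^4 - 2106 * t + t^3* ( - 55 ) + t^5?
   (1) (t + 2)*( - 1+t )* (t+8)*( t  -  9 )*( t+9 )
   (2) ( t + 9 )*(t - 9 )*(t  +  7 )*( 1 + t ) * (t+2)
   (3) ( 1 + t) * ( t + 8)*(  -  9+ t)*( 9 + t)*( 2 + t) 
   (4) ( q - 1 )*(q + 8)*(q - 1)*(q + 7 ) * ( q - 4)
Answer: 3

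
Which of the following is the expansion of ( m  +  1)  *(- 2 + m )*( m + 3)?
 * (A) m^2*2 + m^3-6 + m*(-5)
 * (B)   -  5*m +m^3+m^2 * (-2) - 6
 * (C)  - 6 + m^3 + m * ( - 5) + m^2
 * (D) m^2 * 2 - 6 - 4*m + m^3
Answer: A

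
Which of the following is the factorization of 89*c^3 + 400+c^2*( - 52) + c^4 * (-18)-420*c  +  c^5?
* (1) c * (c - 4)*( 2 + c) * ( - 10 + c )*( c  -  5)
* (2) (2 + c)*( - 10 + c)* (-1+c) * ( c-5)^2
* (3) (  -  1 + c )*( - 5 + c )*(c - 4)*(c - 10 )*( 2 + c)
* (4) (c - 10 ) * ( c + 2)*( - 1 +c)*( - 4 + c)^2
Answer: 3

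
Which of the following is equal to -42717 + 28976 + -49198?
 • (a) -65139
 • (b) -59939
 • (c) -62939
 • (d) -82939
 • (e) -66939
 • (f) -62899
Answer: c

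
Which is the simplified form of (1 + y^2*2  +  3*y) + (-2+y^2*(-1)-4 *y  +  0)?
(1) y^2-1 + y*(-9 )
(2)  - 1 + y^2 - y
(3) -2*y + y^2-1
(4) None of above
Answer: 2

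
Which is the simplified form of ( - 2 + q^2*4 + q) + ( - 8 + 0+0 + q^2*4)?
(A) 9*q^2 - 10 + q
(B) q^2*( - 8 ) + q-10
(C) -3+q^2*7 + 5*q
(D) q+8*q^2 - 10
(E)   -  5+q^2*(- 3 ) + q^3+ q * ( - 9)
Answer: D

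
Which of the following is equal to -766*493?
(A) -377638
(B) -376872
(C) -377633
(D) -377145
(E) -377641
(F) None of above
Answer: A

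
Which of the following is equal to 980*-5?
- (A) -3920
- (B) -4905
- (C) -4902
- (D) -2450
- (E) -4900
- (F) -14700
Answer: E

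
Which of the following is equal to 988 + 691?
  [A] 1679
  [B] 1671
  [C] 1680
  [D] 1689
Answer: A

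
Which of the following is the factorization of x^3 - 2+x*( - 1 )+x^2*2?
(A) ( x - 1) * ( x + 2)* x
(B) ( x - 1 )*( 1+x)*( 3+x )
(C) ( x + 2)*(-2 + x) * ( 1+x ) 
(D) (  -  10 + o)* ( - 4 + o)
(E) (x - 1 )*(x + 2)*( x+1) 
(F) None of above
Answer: E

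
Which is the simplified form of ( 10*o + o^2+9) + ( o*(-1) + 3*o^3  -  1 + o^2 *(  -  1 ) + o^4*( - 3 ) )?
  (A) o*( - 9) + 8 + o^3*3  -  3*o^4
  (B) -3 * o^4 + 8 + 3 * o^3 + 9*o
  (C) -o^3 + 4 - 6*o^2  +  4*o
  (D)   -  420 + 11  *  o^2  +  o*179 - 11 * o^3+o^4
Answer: B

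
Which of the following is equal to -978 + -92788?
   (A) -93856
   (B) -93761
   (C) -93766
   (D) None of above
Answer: C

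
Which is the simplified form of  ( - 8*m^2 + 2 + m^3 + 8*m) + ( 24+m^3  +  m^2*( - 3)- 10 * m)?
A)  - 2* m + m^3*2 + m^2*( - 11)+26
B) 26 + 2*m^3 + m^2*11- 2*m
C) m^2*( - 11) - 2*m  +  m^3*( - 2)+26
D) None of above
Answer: A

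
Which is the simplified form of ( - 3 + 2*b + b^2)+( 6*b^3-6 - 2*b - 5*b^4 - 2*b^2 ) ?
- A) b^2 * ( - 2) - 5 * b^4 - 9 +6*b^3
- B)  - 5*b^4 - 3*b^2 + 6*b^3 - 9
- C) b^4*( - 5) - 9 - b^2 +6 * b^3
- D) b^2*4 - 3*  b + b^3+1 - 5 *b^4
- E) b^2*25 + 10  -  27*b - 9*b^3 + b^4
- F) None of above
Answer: C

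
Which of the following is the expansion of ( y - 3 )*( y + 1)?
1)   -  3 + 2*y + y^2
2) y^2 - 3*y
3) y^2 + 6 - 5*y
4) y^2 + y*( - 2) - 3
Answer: 4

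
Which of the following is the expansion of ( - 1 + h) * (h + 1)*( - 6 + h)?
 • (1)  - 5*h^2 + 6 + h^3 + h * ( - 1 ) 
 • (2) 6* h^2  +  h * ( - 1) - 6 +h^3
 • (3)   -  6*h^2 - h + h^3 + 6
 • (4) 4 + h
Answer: 3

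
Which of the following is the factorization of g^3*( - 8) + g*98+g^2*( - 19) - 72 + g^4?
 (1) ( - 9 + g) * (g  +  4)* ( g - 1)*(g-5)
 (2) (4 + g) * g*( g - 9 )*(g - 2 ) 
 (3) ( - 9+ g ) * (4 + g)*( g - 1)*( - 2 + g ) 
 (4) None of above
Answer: 3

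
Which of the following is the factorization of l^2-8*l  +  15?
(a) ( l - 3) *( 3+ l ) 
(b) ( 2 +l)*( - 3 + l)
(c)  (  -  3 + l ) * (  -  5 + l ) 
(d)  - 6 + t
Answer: c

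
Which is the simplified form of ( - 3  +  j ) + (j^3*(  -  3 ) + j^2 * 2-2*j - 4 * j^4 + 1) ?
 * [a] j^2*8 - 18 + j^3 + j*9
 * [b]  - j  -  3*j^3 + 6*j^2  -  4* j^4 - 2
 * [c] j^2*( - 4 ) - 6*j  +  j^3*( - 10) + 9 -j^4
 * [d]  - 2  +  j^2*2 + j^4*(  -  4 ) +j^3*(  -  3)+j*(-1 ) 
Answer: d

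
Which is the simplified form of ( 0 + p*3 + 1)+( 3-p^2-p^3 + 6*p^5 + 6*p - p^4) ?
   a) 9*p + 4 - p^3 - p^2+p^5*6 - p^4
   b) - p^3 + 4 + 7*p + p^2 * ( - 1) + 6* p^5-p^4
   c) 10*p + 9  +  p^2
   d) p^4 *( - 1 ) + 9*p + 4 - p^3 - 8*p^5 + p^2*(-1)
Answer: a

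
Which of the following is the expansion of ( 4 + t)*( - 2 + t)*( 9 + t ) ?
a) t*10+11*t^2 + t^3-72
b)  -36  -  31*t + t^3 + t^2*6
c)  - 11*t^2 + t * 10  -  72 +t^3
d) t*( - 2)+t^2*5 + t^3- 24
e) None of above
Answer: a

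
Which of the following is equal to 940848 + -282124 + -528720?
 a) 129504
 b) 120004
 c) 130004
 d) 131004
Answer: c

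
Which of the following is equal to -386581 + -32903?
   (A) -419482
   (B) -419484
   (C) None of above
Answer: B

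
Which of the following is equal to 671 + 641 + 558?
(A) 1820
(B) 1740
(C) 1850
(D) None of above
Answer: D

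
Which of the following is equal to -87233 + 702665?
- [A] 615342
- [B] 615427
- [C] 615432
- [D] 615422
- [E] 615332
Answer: C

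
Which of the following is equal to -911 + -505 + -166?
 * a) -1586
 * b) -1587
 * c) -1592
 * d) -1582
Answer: d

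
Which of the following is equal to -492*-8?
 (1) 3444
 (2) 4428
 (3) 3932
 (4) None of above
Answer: 4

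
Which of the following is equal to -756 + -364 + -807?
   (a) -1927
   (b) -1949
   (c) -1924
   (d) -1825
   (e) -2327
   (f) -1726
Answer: a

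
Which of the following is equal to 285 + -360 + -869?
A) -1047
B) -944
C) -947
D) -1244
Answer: B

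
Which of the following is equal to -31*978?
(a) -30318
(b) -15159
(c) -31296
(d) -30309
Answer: a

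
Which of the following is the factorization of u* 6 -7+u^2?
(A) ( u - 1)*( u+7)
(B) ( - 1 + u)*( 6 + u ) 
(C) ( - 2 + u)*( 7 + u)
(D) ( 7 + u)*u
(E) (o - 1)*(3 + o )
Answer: A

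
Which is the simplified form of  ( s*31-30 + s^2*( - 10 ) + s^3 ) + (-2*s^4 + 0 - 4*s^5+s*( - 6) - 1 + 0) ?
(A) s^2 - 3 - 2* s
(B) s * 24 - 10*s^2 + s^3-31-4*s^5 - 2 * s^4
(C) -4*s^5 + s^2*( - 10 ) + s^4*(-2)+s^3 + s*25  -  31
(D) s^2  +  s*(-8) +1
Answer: C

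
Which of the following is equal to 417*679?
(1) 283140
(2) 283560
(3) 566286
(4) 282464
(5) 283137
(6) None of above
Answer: 6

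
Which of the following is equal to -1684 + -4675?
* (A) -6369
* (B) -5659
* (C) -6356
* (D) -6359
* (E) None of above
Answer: D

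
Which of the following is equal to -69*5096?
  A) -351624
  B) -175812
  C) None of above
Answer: A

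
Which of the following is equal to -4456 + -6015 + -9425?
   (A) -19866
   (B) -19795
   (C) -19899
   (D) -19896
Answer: D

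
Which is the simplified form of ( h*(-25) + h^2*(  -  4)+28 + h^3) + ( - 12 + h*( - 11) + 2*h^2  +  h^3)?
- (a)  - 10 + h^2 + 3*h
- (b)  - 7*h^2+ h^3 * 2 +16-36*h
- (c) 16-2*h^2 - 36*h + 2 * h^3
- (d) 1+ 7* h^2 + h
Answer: c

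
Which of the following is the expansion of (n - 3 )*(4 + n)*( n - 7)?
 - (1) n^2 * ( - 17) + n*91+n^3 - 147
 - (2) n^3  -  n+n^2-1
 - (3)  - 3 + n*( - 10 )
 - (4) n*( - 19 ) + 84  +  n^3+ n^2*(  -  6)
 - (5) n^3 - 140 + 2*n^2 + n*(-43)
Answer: 4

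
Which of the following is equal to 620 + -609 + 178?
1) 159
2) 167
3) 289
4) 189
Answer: 4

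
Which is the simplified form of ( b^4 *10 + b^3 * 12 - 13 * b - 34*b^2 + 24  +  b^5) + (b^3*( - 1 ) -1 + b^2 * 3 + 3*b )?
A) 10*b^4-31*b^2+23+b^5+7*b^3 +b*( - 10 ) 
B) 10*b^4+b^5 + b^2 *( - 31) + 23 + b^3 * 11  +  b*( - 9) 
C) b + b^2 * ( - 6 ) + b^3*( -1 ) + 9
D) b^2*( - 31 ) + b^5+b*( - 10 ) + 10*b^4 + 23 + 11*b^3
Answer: D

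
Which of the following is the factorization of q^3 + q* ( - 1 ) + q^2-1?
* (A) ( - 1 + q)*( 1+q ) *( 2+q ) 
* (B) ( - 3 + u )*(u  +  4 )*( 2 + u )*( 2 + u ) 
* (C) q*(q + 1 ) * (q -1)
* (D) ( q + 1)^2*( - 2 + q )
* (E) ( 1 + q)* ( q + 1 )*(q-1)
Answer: E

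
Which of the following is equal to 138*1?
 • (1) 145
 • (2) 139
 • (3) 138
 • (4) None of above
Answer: 3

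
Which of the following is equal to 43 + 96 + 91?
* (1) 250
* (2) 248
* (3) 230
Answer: 3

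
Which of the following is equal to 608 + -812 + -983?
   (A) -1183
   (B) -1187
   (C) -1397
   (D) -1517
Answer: B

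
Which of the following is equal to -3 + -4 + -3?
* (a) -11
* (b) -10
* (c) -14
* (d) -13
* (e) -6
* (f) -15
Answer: b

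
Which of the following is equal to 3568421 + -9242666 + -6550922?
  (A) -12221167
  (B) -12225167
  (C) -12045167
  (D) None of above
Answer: B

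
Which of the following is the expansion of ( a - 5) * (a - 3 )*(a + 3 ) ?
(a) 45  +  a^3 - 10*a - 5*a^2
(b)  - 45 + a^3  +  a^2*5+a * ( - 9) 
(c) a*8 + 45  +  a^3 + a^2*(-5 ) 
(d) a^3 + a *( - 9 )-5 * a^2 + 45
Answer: d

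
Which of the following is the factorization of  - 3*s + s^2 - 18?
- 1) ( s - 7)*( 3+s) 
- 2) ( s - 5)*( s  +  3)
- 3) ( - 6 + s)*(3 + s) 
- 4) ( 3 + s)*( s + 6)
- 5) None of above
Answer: 3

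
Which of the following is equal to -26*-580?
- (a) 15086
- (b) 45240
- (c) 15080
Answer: c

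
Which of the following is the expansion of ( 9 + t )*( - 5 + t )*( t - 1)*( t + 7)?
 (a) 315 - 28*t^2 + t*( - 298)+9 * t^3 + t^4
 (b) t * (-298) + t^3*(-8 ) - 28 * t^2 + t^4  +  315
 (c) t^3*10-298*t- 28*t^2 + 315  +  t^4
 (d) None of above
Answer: c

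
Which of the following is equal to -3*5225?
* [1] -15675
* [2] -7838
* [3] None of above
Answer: 1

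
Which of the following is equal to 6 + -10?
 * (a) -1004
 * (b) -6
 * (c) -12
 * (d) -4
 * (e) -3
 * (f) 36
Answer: d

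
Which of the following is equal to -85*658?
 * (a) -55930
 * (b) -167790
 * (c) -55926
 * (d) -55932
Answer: a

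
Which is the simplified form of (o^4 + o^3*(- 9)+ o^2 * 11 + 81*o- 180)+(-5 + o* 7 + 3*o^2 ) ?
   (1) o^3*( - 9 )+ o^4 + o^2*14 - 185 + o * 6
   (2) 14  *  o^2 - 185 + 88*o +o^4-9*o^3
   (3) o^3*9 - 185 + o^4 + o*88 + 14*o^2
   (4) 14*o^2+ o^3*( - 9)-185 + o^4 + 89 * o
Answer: 2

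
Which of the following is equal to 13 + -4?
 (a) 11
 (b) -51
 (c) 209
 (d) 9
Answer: d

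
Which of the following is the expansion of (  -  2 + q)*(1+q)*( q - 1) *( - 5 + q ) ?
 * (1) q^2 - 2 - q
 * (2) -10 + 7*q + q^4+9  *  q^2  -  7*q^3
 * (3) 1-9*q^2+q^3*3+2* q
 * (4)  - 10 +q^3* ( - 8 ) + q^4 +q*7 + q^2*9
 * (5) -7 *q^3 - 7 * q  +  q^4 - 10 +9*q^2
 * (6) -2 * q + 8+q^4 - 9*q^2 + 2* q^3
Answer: 2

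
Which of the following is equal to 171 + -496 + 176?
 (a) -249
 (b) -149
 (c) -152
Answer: b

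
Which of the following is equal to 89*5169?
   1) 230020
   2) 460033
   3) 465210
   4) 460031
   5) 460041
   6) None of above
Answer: 5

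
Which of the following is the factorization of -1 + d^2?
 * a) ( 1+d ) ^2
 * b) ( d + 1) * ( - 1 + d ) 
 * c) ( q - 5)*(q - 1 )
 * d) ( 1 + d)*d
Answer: b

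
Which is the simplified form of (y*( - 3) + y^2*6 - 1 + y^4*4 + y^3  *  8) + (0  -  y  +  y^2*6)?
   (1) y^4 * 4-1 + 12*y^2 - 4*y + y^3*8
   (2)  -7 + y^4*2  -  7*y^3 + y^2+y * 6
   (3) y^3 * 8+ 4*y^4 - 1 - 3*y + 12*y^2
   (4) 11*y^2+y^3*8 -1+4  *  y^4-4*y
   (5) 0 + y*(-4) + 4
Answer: 1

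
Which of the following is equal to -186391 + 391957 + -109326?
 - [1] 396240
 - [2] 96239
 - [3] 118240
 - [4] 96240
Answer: 4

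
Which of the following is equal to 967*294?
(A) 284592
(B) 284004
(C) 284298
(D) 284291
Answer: C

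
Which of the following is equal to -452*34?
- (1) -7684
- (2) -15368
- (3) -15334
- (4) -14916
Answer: 2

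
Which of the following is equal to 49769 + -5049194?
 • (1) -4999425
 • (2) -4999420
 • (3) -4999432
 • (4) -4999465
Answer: 1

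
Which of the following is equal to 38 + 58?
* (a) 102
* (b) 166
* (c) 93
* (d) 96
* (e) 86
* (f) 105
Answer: d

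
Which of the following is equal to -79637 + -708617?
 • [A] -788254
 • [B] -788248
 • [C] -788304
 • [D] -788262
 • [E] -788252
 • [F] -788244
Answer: A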